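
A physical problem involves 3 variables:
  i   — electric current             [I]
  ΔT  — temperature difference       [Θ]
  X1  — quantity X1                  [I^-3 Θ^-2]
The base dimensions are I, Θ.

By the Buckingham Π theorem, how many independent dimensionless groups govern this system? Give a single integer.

Dimensional matrix (I×Θ by i×ΔT×X1):
  I: [ 1  0 -3]
  Θ: [ 0  1 -2]
Echelon form has 2 nonzero rows (pivots: i,ΔT)
Π count = n − r = 3 − 2 = 1

1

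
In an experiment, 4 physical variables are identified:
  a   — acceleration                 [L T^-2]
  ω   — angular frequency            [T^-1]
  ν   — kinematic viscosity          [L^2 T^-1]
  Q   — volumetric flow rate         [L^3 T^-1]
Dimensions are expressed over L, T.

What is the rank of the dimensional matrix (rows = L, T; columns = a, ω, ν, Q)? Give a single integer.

2

Write exponents as rows L,T / cols a,ω,ν,Q:
  L: [ 1  0  2  3]
  T: [-2 -1 -1 -1]
Echelon form has 2 nonzero rows (pivots: a,ω)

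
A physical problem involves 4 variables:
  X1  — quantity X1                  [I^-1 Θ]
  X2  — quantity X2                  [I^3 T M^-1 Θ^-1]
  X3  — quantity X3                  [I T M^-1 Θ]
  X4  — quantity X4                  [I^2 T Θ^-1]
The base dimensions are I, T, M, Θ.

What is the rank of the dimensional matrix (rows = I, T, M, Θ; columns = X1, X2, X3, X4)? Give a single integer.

3

Dimensional matrix (I×T×M×Θ by X1×X2×X3×X4):
  I: [-1  3  1  2]
  T: [ 0  1  1  1]
  M: [ 0 -1 -1  0]
  Θ: [ 1 -1  1 -1]
RREF → pivots at {X1,X2,X4} ⇒ r = 3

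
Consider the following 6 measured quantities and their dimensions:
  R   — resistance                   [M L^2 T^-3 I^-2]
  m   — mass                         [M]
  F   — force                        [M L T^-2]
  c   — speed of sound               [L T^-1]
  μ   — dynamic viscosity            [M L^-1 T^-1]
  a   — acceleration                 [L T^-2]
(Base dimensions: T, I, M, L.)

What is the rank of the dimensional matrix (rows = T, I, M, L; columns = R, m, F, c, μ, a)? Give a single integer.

Dimensional matrix (T×I×M×L by R×m×F×c×μ×a):
  T: [-3  0 -2 -1 -1 -2]
  I: [-2  0  0  0  0  0]
  M: [ 1  1  1  0  1  0]
  L: [ 2  0  1  1 -1  1]
Row reduction gives pivot columns R,m,F,c; rank = 4

4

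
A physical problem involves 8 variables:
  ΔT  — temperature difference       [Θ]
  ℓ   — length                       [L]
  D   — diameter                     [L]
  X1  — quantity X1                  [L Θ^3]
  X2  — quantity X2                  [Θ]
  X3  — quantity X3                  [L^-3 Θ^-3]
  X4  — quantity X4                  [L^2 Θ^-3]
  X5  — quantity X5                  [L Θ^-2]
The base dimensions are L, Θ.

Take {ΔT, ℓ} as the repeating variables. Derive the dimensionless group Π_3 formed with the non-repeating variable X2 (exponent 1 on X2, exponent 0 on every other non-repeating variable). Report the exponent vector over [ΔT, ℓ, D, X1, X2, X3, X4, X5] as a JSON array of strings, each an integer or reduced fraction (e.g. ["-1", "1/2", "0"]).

Write exponents as rows L,Θ / cols ΔT,ℓ,D,X1,X2,X3,X4,X5:
  L: [ 0  1  1  1  0 -3  2  1]
  Θ: [ 1  0  0  3  1 -3 -3 -2]
Echelon form has 2 nonzero rows (pivots: ΔT,ℓ)
Repeat: ΔT,ℓ; free: D,X1,X2,X3,X4,X5
RREF:
  r0: [   1    0    0    3    1   -3   -3   -2]
  r1: [   0    1    1    1    0   -3    2    1]
Fix exponent of X2 at 1, D at 0, X1 at 0, X3 at 0, X4 at 0, X5 at 0; solve each RREF row for its pivot's exponent:
  r0: exp(ΔT) + (1)·1 = 0 ⇒ exp(ΔT) = -1
  r1: exp(ℓ) + (0)·1 = 0 ⇒ exp(ℓ) = 0
Π_3 = ΔT^-1 · X2

["-1", "0", "0", "0", "1", "0", "0", "0"]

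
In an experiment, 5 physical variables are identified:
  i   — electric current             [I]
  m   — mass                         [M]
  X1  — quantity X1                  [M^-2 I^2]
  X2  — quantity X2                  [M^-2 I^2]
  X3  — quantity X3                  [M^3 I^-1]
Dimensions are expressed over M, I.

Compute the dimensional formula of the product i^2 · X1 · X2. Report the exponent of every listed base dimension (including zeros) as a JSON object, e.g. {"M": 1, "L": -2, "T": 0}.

Write exponents as rows M,I / cols i,m,X1,X2,X3:
  M: [ 0  1 -2 -2  3]
  I: [ 1  0  2  2 -1]
  [M]: (2)·0+(1)·-2+(1)·-2 = -4
  [I]: (2)·1+(1)·2+(1)·2 = 6
⇒ M^-4 I^6

{"M": -4, "I": 6}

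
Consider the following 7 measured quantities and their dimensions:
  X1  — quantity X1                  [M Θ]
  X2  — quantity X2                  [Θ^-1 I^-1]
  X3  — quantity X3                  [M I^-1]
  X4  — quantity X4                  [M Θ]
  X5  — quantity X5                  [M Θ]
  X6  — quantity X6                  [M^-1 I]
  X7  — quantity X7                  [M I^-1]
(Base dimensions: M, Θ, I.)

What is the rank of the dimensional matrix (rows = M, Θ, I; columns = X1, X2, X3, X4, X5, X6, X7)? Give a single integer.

2

Dimensional matrix (M×Θ×I by X1×X2×X3×X4×X5×X6×X7):
  M: [ 1  0  1  1  1 -1  1]
  Θ: [ 1 -1  0  1  1  0  0]
  I: [ 0 -1 -1  0  0  1 -1]
Echelon form has 2 nonzero rows (pivots: X1,X2)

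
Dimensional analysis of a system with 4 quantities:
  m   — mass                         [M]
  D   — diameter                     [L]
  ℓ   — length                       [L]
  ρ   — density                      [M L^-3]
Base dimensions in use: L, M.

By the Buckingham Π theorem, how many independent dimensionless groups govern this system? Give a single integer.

2

Dimensional matrix (L×M by m×D×ℓ×ρ):
  L: [ 0  1  1 -3]
  M: [ 1  0  0  1]
Echelon form has 2 nonzero rows (pivots: m,D)
n=4, r=2 ⇒ 2 dimensionless groups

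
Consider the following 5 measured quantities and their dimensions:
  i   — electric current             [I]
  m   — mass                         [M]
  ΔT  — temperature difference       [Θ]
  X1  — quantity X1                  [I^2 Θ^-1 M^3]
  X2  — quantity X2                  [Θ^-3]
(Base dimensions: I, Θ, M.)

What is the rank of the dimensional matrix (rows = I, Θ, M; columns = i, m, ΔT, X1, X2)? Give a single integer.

Exponent matrix [I,Θ,M] × [i,m,ΔT,X1,X2]:
  I: [ 1  0  0  2  0]
  Θ: [ 0  0  1 -1 -3]
  M: [ 0  1  0  3  0]
Row reduction gives pivot columns i,m,ΔT; rank = 3

3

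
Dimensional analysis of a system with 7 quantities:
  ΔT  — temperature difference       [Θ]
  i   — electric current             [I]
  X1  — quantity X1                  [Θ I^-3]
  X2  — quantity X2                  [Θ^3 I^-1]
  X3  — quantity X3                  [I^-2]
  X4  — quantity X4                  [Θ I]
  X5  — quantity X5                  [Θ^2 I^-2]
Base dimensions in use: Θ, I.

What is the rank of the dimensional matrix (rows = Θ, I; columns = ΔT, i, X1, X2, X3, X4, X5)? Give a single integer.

Exponent matrix [Θ,I] × [ΔT,i,X1,X2,X3,X4,X5]:
  Θ: [ 1  0  1  3  0  1  2]
  I: [ 0  1 -3 -1 -2  1 -2]
Echelon form has 2 nonzero rows (pivots: ΔT,i)

2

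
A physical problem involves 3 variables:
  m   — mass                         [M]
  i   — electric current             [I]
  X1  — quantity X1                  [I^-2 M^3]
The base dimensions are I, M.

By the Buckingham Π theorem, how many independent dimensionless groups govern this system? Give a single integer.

Write exponents as rows I,M / cols m,i,X1:
  I: [ 0  1 -2]
  M: [ 1  0  3]
Echelon form has 2 nonzero rows (pivots: m,i)
Π count = n − r = 3 − 2 = 1

1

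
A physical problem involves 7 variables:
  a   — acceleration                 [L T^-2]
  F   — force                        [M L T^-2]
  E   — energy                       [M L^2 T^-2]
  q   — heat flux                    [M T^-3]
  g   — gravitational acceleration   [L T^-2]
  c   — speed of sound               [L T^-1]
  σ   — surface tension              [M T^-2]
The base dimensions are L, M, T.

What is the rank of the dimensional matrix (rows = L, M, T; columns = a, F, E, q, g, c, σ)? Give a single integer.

3

Dimensional matrix (L×M×T by a×F×E×q×g×c×σ):
  L: [ 1  1  2  0  1  1  0]
  M: [ 0  1  1  1  0  0  1]
  T: [-2 -2 -2 -3 -2 -1 -2]
Row reduction gives pivot columns a,F,E; rank = 3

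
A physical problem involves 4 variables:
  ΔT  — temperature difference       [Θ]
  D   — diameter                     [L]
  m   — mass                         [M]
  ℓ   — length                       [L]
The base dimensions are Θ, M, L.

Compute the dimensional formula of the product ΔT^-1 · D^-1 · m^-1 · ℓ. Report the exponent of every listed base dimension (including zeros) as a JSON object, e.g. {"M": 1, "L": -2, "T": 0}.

{"Θ": -1, "M": -1, "L": 0}

Exponent matrix [Θ,M,L] × [ΔT,D,m,ℓ]:
  Θ: [ 1  0  0  0]
  M: [ 0  0  1  0]
  L: [ 0  1  0  1]
  [Θ]: (-1)·1+(-1)·0+(-1)·0+(1)·0 = -1
  [M]: (-1)·0+(-1)·0+(-1)·1+(1)·0 = -1
  [L]: (-1)·0+(-1)·1+(-1)·0+(1)·1 = 0
⇒ Θ^-1 M^-1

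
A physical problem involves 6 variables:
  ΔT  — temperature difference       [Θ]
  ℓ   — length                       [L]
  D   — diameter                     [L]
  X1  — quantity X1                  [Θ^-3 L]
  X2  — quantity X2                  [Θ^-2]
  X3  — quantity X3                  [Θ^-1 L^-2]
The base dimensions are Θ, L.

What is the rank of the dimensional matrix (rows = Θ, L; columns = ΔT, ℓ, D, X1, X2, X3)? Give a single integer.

Write exponents as rows Θ,L / cols ΔT,ℓ,D,X1,X2,X3:
  Θ: [ 1  0  0 -3 -2 -1]
  L: [ 0  1  1  1  0 -2]
Echelon form has 2 nonzero rows (pivots: ΔT,ℓ)

2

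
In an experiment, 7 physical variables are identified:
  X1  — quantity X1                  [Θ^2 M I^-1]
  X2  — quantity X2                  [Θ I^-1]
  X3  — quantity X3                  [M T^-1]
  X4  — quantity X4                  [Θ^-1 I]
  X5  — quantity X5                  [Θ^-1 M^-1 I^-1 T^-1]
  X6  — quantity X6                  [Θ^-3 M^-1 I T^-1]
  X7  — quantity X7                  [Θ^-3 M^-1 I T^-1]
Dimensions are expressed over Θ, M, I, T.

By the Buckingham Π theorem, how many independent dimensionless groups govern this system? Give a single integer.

Dimensional matrix (Θ×M×I×T by X1×X2×X3×X4×X5×X6×X7):
  Θ: [ 2  1  0 -1 -1 -3 -3]
  M: [ 1  0  1  0 -1 -1 -1]
  I: [-1 -1  0  1 -1  1  1]
  T: [ 0  0 -1  0 -1 -1 -1]
Echelon form has 3 nonzero rows (pivots: X1,X2,X3)
n=7, r=3 ⇒ 4 dimensionless groups

4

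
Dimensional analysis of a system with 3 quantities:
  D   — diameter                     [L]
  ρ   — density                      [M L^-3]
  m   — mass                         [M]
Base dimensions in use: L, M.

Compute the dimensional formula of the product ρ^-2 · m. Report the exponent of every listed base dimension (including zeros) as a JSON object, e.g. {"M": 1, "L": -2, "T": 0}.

{"L": 6, "M": -1}

Dimensional matrix (L×M by D×ρ×m):
  L: [ 1 -3  0]
  M: [ 0  1  1]
  [L]: (-2)·-3+(1)·0 = 6
  [M]: (-2)·1+(1)·1 = -1
⇒ L^6 M^-1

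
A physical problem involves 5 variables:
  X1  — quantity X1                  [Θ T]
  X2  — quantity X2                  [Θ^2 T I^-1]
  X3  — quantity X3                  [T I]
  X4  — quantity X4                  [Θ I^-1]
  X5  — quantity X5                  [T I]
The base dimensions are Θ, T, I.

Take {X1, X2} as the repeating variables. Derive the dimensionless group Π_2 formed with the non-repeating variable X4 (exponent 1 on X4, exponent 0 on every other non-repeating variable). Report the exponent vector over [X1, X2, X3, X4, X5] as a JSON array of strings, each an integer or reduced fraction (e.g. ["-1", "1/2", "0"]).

Exponent matrix [Θ,T,I] × [X1,X2,X3,X4,X5]:
  Θ: [ 1  2  0  1  0]
  T: [ 1  1  1  0  1]
  I: [ 0 -1  1 -1  1]
RREF → pivots at {X1,X2} ⇒ r = 2
Repeat: X1,X2; free: X3,X4,X5
RREF:
  r0: [   1    0    2   -1    2]
  r1: [   0    1   -1    1   -1]
  r2: [   0    0    0    0    0]
Fix exponent of X4 at 1, X3 at 0, X5 at 0; solve each RREF row for its pivot's exponent:
  r0: exp(X1) + (-1)·1 = 0 ⇒ exp(X1) = 1
  r1: exp(X2) + (1)·1 = 0 ⇒ exp(X2) = -1
Π_2 = X1 · X2^-1 · X4

["1", "-1", "0", "1", "0"]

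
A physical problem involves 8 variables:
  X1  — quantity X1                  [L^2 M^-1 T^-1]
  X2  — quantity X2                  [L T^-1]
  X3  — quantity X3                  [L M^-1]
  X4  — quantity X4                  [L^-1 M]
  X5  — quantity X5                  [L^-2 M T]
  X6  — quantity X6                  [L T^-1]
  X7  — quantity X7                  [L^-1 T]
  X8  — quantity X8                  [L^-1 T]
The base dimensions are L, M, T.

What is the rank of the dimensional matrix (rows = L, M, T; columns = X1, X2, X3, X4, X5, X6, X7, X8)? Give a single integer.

2

Dimensional matrix (L×M×T by X1×X2×X3×X4×X5×X6×X7×X8):
  L: [ 2  1  1 -1 -2  1 -1 -1]
  M: [-1  0 -1  1  1  0  0  0]
  T: [-1 -1  0  0  1 -1  1  1]
Echelon form has 2 nonzero rows (pivots: X1,X2)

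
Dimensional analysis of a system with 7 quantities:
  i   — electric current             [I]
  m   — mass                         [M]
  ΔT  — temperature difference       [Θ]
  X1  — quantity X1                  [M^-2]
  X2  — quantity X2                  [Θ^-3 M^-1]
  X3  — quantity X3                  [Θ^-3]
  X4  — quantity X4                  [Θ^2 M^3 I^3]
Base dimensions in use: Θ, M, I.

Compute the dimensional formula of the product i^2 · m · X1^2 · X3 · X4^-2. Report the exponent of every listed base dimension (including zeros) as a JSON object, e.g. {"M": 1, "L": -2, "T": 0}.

Write exponents as rows Θ,M,I / cols i,m,ΔT,X1,X2,X3,X4:
  Θ: [ 0  0  1  0 -3 -3  2]
  M: [ 0  1  0 -2 -1  0  3]
  I: [ 1  0  0  0  0  0  3]
  [Θ]: (2)·0+(1)·0+(2)·0+(1)·-3+(-2)·2 = -7
  [M]: (2)·0+(1)·1+(2)·-2+(1)·0+(-2)·3 = -9
  [I]: (2)·1+(1)·0+(2)·0+(1)·0+(-2)·3 = -4
⇒ Θ^-7 M^-9 I^-4

{"Θ": -7, "M": -9, "I": -4}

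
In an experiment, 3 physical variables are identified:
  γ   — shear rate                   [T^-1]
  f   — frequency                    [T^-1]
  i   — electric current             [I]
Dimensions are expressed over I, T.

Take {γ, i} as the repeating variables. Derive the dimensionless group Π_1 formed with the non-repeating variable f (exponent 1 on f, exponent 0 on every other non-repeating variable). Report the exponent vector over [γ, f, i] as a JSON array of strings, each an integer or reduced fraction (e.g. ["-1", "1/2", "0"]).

Exponent matrix [I,T] × [γ,f,i]:
  I: [ 0  0  1]
  T: [-1 -1  0]
Row reduction gives pivot columns γ,i; rank = 2
Repeat: γ,i; free: f
RREF:
  r0: [   1    1    0]
  r1: [   0    0    1]
Fix exponent of f at 1; solve each RREF row for its pivot's exponent:
  r0: exp(γ) + (1)·1 = 0 ⇒ exp(γ) = -1
  r1: exp(i) + (0)·1 = 0 ⇒ exp(i) = 0
Π_1 = γ^-1 · f

["-1", "1", "0"]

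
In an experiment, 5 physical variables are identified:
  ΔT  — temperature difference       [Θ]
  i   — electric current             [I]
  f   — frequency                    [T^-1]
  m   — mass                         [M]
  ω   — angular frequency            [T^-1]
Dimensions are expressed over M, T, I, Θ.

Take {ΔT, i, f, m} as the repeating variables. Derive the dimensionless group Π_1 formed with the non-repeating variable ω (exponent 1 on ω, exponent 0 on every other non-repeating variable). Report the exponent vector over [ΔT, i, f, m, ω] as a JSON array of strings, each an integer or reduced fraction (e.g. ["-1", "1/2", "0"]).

["0", "0", "-1", "0", "1"]

Dimensional matrix (M×T×I×Θ by ΔT×i×f×m×ω):
  M: [ 0  0  0  1  0]
  T: [ 0  0 -1  0 -1]
  I: [ 0  1  0  0  0]
  Θ: [ 1  0  0  0  0]
RREF → pivots at {ΔT,i,f,m} ⇒ r = 4
Pivot set = {ΔT,i,f,m}, free = {ω}
RREF:
  r0: [   1    0    0    0    0]
  r1: [   0    1    0    0    0]
  r2: [   0    0    1    0    1]
  r3: [   0    0    0    1    0]
Fix exponent of ω at 1; solve each RREF row for its pivot's exponent:
  r0: exp(ΔT) + (0)·1 = 0 ⇒ exp(ΔT) = 0
  r1: exp(i) + (0)·1 = 0 ⇒ exp(i) = 0
  r2: exp(f) + (1)·1 = 0 ⇒ exp(f) = -1
  r3: exp(m) + (0)·1 = 0 ⇒ exp(m) = 0
Π_1 = f^-1 · ω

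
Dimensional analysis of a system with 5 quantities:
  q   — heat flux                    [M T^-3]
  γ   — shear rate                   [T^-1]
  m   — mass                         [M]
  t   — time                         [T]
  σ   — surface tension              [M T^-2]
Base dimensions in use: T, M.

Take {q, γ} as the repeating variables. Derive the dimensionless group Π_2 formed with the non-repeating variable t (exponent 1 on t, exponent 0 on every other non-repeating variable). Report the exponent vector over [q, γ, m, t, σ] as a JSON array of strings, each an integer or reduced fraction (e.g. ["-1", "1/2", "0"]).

["0", "1", "0", "1", "0"]

Write exponents as rows T,M / cols q,γ,m,t,σ:
  T: [-3 -1  0  1 -2]
  M: [ 1  0  1  0  1]
Echelon form has 2 nonzero rows (pivots: q,γ)
Repeat: q,γ; free: m,t,σ
RREF:
  r0: [   1    0    1    0    1]
  r1: [   0    1   -3   -1   -1]
Fix exponent of t at 1, m at 0, σ at 0; solve each RREF row for its pivot's exponent:
  r0: exp(q) + (0)·1 = 0 ⇒ exp(q) = 0
  r1: exp(γ) + (-1)·1 = 0 ⇒ exp(γ) = 1
Π_2 = γ · t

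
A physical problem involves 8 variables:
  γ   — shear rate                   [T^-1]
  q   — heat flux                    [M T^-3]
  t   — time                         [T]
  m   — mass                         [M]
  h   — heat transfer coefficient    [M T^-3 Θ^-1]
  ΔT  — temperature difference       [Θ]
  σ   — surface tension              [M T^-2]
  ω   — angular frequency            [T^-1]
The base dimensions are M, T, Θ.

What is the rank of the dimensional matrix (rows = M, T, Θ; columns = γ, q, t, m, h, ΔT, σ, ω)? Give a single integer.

Write exponents as rows M,T,Θ / cols γ,q,t,m,h,ΔT,σ,ω:
  M: [ 0  1  0  1  1  0  1  0]
  T: [-1 -3  1  0 -3  0 -2 -1]
  Θ: [ 0  0  0  0 -1  1  0  0]
RREF → pivots at {γ,q,h} ⇒ r = 3

3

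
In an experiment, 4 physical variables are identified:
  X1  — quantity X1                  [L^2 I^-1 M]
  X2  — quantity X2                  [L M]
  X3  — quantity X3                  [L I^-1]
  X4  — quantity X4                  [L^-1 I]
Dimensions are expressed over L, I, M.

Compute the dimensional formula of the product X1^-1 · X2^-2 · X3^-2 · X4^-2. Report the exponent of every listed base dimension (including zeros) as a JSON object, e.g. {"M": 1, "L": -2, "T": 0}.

{"L": -4, "I": 1, "M": -3}

Write exponents as rows L,I,M / cols X1,X2,X3,X4:
  L: [ 2  1  1 -1]
  I: [-1  0 -1  1]
  M: [ 1  1  0  0]
  [L]: (-1)·2+(-2)·1+(-2)·1+(-2)·-1 = -4
  [I]: (-1)·-1+(-2)·0+(-2)·-1+(-2)·1 = 1
  [M]: (-1)·1+(-2)·1+(-2)·0+(-2)·0 = -3
⇒ L^-4 I M^-3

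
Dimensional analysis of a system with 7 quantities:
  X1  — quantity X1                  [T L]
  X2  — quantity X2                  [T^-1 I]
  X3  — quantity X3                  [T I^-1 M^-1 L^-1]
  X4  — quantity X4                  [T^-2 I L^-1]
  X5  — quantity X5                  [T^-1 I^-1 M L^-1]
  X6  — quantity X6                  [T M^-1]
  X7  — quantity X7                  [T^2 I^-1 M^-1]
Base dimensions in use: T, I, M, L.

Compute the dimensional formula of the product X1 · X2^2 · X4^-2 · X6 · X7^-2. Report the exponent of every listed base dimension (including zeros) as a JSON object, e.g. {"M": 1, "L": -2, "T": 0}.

Dimensional matrix (T×I×M×L by X1×X2×X3×X4×X5×X6×X7):
  T: [ 1 -1  1 -2 -1  1  2]
  I: [ 0  1 -1  1 -1  0 -1]
  M: [ 0  0 -1  0  1 -1 -1]
  L: [ 1  0 -1 -1 -1  0  0]
  [T]: (1)·1+(2)·-1+(-2)·-2+(1)·1+(-2)·2 = 0
  [I]: (1)·0+(2)·1+(-2)·1+(1)·0+(-2)·-1 = 2
  [M]: (1)·0+(2)·0+(-2)·0+(1)·-1+(-2)·-1 = 1
  [L]: (1)·1+(2)·0+(-2)·-1+(1)·0+(-2)·0 = 3
⇒ I^2 M L^3

{"T": 0, "I": 2, "M": 1, "L": 3}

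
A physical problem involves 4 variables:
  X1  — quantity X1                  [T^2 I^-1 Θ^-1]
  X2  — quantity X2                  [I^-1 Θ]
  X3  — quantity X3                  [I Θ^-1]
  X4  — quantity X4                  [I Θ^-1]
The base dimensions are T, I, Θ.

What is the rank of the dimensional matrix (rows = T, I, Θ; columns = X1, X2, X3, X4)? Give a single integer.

Dimensional matrix (T×I×Θ by X1×X2×X3×X4):
  T: [ 2  0  0  0]
  I: [-1 -1  1  1]
  Θ: [-1  1 -1 -1]
Row reduction gives pivot columns X1,X2; rank = 2

2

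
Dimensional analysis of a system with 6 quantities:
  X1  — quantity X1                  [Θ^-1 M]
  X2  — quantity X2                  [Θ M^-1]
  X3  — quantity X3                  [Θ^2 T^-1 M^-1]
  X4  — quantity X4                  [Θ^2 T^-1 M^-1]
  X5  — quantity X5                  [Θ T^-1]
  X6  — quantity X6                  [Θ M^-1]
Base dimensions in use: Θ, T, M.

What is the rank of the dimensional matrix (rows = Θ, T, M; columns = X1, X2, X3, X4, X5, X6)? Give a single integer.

2

Write exponents as rows Θ,T,M / cols X1,X2,X3,X4,X5,X6:
  Θ: [-1  1  2  2  1  1]
  T: [ 0  0 -1 -1 -1  0]
  M: [ 1 -1 -1 -1  0 -1]
Row reduction gives pivot columns X1,X3; rank = 2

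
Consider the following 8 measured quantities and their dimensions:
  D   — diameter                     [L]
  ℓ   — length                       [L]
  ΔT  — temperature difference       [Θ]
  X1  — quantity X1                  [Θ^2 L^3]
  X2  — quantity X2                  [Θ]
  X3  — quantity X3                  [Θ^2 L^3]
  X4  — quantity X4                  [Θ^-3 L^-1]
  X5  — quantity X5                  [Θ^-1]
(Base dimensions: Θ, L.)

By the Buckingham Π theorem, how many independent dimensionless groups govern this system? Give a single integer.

6

Write exponents as rows Θ,L / cols D,ℓ,ΔT,X1,X2,X3,X4,X5:
  Θ: [ 0  0  1  2  1  2 -3 -1]
  L: [ 1  1  0  3  0  3 -1  0]
Echelon form has 2 nonzero rows (pivots: D,ΔT)
8 vars − rank 2 = 6 Π groups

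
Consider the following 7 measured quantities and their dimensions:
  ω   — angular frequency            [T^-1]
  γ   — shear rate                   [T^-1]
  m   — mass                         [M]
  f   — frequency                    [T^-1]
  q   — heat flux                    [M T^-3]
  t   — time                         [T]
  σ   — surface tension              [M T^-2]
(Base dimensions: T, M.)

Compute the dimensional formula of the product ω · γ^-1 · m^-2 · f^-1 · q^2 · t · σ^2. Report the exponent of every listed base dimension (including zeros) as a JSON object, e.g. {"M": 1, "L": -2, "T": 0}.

{"T": -8, "M": 2}

Dimensional matrix (T×M by ω×γ×m×f×q×t×σ):
  T: [-1 -1  0 -1 -3  1 -2]
  M: [ 0  0  1  0  1  0  1]
  [T]: (1)·-1+(-1)·-1+(-2)·0+(-1)·-1+(2)·-3+(1)·1+(2)·-2 = -8
  [M]: (1)·0+(-1)·0+(-2)·1+(-1)·0+(2)·1+(1)·0+(2)·1 = 2
⇒ T^-8 M^2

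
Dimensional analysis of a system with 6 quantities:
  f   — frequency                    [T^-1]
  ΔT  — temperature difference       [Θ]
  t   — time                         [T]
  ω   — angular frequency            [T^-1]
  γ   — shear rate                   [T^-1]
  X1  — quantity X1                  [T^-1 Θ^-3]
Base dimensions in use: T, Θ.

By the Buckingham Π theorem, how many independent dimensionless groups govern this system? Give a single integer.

4

Write exponents as rows T,Θ / cols f,ΔT,t,ω,γ,X1:
  T: [-1  0  1 -1 -1 -1]
  Θ: [ 0  1  0  0  0 -3]
Echelon form has 2 nonzero rows (pivots: f,ΔT)
6 vars − rank 2 = 4 Π groups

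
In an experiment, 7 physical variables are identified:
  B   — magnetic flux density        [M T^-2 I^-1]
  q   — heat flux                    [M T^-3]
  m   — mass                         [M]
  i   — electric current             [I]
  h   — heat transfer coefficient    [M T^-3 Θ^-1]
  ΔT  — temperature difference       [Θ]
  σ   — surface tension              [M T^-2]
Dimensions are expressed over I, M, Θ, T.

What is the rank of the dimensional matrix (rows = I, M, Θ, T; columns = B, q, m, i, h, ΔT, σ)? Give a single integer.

Dimensional matrix (I×M×Θ×T by B×q×m×i×h×ΔT×σ):
  I: [-1  0  0  1  0  0  0]
  M: [ 1  1  1  0  1  0  1]
  Θ: [ 0  0  0  0 -1  1  0]
  T: [-2 -3  0  0 -3  0 -2]
RREF → pivots at {B,q,m,h} ⇒ r = 4

4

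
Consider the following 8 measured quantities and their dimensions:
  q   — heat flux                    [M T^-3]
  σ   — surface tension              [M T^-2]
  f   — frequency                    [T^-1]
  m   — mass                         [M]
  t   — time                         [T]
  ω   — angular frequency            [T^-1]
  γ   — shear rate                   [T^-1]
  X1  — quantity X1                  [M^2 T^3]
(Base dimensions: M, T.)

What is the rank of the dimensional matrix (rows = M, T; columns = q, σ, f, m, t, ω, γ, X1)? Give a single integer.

Write exponents as rows M,T / cols q,σ,f,m,t,ω,γ,X1:
  M: [ 1  1  0  1  0  0  0  2]
  T: [-3 -2 -1  0  1 -1 -1  3]
Row reduction gives pivot columns q,σ; rank = 2

2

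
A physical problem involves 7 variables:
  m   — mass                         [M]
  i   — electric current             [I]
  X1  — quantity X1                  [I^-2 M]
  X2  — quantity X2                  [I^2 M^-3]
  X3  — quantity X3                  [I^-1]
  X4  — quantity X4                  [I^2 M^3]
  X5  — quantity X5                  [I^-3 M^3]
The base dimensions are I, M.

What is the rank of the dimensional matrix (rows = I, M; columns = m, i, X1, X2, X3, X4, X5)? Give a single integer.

Write exponents as rows I,M / cols m,i,X1,X2,X3,X4,X5:
  I: [ 0  1 -2  2 -1  2 -3]
  M: [ 1  0  1 -3  0  3  3]
Row reduction gives pivot columns m,i; rank = 2

2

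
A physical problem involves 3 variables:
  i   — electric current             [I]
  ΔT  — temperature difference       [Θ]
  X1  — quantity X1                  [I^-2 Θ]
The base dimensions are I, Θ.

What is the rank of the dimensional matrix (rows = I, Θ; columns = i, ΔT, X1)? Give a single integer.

2

Write exponents as rows I,Θ / cols i,ΔT,X1:
  I: [ 1  0 -2]
  Θ: [ 0  1  1]
RREF → pivots at {i,ΔT} ⇒ r = 2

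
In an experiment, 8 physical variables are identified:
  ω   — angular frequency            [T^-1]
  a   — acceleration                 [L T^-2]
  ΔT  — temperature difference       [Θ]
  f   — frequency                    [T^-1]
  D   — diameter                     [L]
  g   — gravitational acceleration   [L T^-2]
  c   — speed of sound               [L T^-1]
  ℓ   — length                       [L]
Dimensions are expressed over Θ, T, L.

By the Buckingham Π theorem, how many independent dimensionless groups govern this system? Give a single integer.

5

Write exponents as rows Θ,T,L / cols ω,a,ΔT,f,D,g,c,ℓ:
  Θ: [ 0  0  1  0  0  0  0  0]
  T: [-1 -2  0 -1  0 -2 -1  0]
  L: [ 0  1  0  0  1  1  1  1]
RREF → pivots at {ω,a,ΔT} ⇒ r = 3
n=8, r=3 ⇒ 5 dimensionless groups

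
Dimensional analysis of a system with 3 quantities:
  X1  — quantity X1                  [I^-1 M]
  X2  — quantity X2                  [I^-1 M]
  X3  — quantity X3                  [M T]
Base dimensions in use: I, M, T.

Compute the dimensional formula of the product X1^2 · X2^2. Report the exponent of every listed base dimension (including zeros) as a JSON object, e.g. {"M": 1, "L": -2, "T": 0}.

{"I": -4, "M": 4, "T": 0}

Write exponents as rows I,M,T / cols X1,X2,X3:
  I: [-1 -1  0]
  M: [ 1  1  1]
  T: [ 0  0  1]
  [I]: (2)·-1+(2)·-1 = -4
  [M]: (2)·1+(2)·1 = 4
  [T]: (2)·0+(2)·0 = 0
⇒ I^-4 M^4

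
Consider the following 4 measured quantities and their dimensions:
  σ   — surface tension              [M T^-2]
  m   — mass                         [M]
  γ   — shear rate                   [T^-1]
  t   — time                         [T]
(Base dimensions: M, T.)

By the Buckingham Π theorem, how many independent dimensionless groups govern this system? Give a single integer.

Exponent matrix [M,T] × [σ,m,γ,t]:
  M: [ 1  1  0  0]
  T: [-2  0 -1  1]
RREF → pivots at {σ,m} ⇒ r = 2
n=4, r=2 ⇒ 2 dimensionless groups

2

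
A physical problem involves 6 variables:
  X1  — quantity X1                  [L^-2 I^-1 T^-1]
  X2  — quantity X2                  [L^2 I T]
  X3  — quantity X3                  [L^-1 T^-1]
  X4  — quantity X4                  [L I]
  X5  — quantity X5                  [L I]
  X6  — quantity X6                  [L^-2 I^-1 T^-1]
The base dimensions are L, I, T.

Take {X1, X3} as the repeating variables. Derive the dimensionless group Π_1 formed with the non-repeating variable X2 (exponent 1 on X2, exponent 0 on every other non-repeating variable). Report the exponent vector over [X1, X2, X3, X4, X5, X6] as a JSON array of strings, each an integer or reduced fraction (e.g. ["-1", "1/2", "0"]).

["1", "1", "0", "0", "0", "0"]

Write exponents as rows L,I,T / cols X1,X2,X3,X4,X5,X6:
  L: [-2  2 -1  1  1 -2]
  I: [-1  1  0  1  1 -1]
  T: [-1  1 -1  0  0 -1]
Echelon form has 2 nonzero rows (pivots: X1,X3)
Repeat: X1,X3; free: X2,X4,X5,X6
RREF:
  r0: [   1   -1    0   -1   -1    1]
  r1: [   0    0    1    1    1    0]
  r2: [   0    0    0    0    0    0]
Fix exponent of X2 at 1, X4 at 0, X5 at 0, X6 at 0; solve each RREF row for its pivot's exponent:
  r0: exp(X1) + (-1)·1 = 0 ⇒ exp(X1) = 1
  r1: exp(X3) + (0)·1 = 0 ⇒ exp(X3) = 0
Π_1 = X1 · X2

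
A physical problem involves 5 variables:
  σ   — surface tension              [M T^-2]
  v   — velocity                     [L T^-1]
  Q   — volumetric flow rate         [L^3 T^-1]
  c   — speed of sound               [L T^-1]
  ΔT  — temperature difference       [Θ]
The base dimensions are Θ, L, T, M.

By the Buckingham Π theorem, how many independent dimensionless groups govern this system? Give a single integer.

1

Exponent matrix [Θ,L,T,M] × [σ,v,Q,c,ΔT]:
  Θ: [ 0  0  0  0  1]
  L: [ 0  1  3  1  0]
  T: [-2 -1 -1 -1  0]
  M: [ 1  0  0  0  0]
Echelon form has 4 nonzero rows (pivots: σ,v,Q,ΔT)
Π count = n − r = 5 − 4 = 1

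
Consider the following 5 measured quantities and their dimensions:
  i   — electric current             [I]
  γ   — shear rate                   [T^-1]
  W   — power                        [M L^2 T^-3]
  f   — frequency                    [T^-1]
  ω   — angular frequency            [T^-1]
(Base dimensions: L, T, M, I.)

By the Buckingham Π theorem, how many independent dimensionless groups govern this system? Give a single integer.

Dimensional matrix (L×T×M×I by i×γ×W×f×ω):
  L: [ 0  0  2  0  0]
  T: [ 0 -1 -3 -1 -1]
  M: [ 0  0  1  0  0]
  I: [ 1  0  0  0  0]
Echelon form has 3 nonzero rows (pivots: i,γ,W)
5 vars − rank 3 = 2 Π groups

2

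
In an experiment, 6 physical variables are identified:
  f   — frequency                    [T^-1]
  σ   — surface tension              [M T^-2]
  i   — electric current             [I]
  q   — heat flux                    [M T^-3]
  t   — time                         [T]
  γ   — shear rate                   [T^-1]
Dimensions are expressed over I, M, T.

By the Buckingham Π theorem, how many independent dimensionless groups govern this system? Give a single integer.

Write exponents as rows I,M,T / cols f,σ,i,q,t,γ:
  I: [ 0  0  1  0  0  0]
  M: [ 0  1  0  1  0  0]
  T: [-1 -2  0 -3  1 -1]
Row reduction gives pivot columns f,σ,i; rank = 3
n=6, r=3 ⇒ 3 dimensionless groups

3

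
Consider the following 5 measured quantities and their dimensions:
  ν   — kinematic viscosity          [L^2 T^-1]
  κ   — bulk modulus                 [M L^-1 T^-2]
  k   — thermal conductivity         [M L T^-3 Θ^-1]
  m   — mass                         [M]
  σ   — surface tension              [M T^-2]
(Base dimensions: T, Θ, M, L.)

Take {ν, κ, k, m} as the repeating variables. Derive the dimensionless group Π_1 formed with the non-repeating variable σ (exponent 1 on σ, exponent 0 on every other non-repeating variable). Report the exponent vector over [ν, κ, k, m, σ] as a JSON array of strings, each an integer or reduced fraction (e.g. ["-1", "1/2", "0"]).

Dimensional matrix (T×Θ×M×L by ν×κ×k×m×σ):
  T: [-1 -2 -3  0 -2]
  Θ: [ 0  0 -1  0  0]
  M: [ 0  1  1  1  1]
  L: [ 2 -1  1  0  0]
Row reduction gives pivot columns ν,κ,k,m; rank = 4
Pivot set = {ν,κ,k,m}, free = {σ}
RREF:
  r0: [   1    0    0    0  2/5]
  r1: [   0    1    0    0  4/5]
  r2: [   0    0    1    0    0]
  r3: [   0    0    0    1  1/5]
Fix exponent of σ at 1; solve each RREF row for its pivot's exponent:
  r0: exp(ν) + (2/5)·1 = 0 ⇒ exp(ν) = -2/5
  r1: exp(κ) + (4/5)·1 = 0 ⇒ exp(κ) = -4/5
  r2: exp(k) + (0)·1 = 0 ⇒ exp(k) = 0
  r3: exp(m) + (1/5)·1 = 0 ⇒ exp(m) = -1/5
Π_1 = ν^(-2/5) · κ^(-4/5) · m^(-1/5) · σ

["-2/5", "-4/5", "0", "-1/5", "1"]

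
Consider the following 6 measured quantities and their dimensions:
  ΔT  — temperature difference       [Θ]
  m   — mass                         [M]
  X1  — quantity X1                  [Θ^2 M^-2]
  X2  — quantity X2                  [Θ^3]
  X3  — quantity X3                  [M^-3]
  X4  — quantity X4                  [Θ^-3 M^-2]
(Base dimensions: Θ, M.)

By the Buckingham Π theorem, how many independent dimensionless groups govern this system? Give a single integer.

4

Write exponents as rows Θ,M / cols ΔT,m,X1,X2,X3,X4:
  Θ: [ 1  0  2  3  0 -3]
  M: [ 0  1 -2  0 -3 -2]
Echelon form has 2 nonzero rows (pivots: ΔT,m)
6 vars − rank 2 = 4 Π groups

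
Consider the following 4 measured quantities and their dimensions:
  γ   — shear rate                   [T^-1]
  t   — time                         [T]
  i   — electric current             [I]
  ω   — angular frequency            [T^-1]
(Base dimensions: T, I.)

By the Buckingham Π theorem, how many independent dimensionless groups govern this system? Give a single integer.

2

Exponent matrix [T,I] × [γ,t,i,ω]:
  T: [-1  1  0 -1]
  I: [ 0  0  1  0]
RREF → pivots at {γ,i} ⇒ r = 2
n=4, r=2 ⇒ 2 dimensionless groups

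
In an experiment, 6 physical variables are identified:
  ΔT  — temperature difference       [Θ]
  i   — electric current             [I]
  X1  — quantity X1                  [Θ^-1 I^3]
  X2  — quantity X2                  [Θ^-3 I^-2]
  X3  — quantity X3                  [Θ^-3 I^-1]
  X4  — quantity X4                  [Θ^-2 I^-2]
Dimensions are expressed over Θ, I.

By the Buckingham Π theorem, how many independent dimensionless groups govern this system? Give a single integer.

4

Exponent matrix [Θ,I] × [ΔT,i,X1,X2,X3,X4]:
  Θ: [ 1  0 -1 -3 -3 -2]
  I: [ 0  1  3 -2 -1 -2]
Echelon form has 2 nonzero rows (pivots: ΔT,i)
Π count = n − r = 6 − 2 = 4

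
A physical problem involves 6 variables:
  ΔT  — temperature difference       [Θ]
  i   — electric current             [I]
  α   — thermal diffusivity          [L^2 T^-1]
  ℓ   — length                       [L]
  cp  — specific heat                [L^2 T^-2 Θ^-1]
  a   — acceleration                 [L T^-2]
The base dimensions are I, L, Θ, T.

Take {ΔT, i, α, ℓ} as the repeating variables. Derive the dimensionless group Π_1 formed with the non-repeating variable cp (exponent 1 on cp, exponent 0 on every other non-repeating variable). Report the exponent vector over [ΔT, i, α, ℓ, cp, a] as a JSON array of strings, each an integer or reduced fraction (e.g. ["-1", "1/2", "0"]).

Dimensional matrix (I×L×Θ×T by ΔT×i×α×ℓ×cp×a):
  I: [ 0  1  0  0  0  0]
  L: [ 0  0  2  1  2  1]
  Θ: [ 1  0  0  0 -1  0]
  T: [ 0  0 -1  0 -2 -2]
RREF → pivots at {ΔT,i,α,ℓ} ⇒ r = 4
Repeat: ΔT,i,α,ℓ; free: cp,a
RREF:
  r0: [   1    0    0    0   -1    0]
  r1: [   0    1    0    0    0    0]
  r2: [   0    0    1    0    2    2]
  r3: [   0    0    0    1   -2   -3]
Fix exponent of cp at 1, a at 0; solve each RREF row for its pivot's exponent:
  r0: exp(ΔT) + (-1)·1 = 0 ⇒ exp(ΔT) = 1
  r1: exp(i) + (0)·1 = 0 ⇒ exp(i) = 0
  r2: exp(α) + (2)·1 = 0 ⇒ exp(α) = -2
  r3: exp(ℓ) + (-2)·1 = 0 ⇒ exp(ℓ) = 2
Π_1 = ΔT · α^-2 · ℓ^2 · cp

["1", "0", "-2", "2", "1", "0"]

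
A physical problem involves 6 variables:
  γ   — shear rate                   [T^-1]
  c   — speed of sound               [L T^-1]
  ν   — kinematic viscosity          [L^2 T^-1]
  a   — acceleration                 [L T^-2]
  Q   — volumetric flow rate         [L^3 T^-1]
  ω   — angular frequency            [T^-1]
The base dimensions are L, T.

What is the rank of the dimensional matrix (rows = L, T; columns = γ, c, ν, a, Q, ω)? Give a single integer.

2

Write exponents as rows L,T / cols γ,c,ν,a,Q,ω:
  L: [ 0  1  2  1  3  0]
  T: [-1 -1 -1 -2 -1 -1]
Echelon form has 2 nonzero rows (pivots: γ,c)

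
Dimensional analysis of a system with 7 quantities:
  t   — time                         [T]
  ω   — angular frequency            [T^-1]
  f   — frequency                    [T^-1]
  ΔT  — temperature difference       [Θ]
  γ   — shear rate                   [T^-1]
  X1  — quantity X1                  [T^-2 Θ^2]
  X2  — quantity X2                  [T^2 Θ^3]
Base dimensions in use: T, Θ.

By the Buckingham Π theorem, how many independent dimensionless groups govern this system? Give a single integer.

Write exponents as rows T,Θ / cols t,ω,f,ΔT,γ,X1,X2:
  T: [ 1 -1 -1  0 -1 -2  2]
  Θ: [ 0  0  0  1  0  2  3]
RREF → pivots at {t,ΔT} ⇒ r = 2
7 vars − rank 2 = 5 Π groups

5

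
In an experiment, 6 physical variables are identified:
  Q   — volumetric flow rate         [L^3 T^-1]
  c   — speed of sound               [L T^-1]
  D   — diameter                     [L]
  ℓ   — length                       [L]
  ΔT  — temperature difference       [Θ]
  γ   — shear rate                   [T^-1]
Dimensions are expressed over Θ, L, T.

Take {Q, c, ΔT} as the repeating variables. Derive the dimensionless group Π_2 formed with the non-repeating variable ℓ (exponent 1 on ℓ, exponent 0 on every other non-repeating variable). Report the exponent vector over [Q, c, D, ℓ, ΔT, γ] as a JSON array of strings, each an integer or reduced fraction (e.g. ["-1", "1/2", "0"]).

["-1/2", "1/2", "0", "1", "0", "0"]

Dimensional matrix (Θ×L×T by Q×c×D×ℓ×ΔT×γ):
  Θ: [ 0  0  0  0  1  0]
  L: [ 3  1  1  1  0  0]
  T: [-1 -1  0  0  0 -1]
Row reduction gives pivot columns Q,c,ΔT; rank = 3
Repeat: Q,c,ΔT; free: D,ℓ,γ
RREF:
  r0: [   1    0  1/2  1/2    0 -1/2]
  r1: [   0    1 -1/2 -1/2    0  3/2]
  r2: [   0    0    0    0    1    0]
Fix exponent of ℓ at 1, D at 0, γ at 0; solve each RREF row for its pivot's exponent:
  r0: exp(Q) + (1/2)·1 = 0 ⇒ exp(Q) = -1/2
  r1: exp(c) + (-1/2)·1 = 0 ⇒ exp(c) = 1/2
  r2: exp(ΔT) + (0)·1 = 0 ⇒ exp(ΔT) = 0
Π_2 = Q^(-1/2) · c^(1/2) · ℓ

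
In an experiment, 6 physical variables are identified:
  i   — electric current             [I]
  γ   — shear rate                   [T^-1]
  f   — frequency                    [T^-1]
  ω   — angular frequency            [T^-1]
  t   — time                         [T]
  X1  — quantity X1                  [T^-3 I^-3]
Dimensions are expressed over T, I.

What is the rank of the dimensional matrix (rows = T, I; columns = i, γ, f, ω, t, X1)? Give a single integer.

Exponent matrix [T,I] × [i,γ,f,ω,t,X1]:
  T: [ 0 -1 -1 -1  1 -3]
  I: [ 1  0  0  0  0 -3]
Row reduction gives pivot columns i,γ; rank = 2

2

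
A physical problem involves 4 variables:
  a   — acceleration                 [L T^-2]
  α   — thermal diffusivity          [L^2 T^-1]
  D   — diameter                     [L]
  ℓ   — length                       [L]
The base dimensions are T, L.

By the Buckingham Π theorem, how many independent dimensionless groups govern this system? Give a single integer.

Exponent matrix [T,L] × [a,α,D,ℓ]:
  T: [-2 -1  0  0]
  L: [ 1  2  1  1]
Echelon form has 2 nonzero rows (pivots: a,α)
Π count = n − r = 4 − 2 = 2

2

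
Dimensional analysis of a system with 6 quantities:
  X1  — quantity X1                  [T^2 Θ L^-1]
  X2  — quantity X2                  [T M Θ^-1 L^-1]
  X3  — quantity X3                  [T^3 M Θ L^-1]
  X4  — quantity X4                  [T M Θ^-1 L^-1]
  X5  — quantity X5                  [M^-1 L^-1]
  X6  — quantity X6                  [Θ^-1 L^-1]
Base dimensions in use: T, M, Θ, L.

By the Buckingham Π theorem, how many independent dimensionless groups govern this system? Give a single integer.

Exponent matrix [T,M,Θ,L] × [X1,X2,X3,X4,X5,X6]:
  T: [ 2  1  3  1  0  0]
  M: [ 0  1  1  1 -1  0]
  Θ: [ 1 -1  1 -1  0 -1]
  L: [-1 -1 -1 -1 -1 -1]
Echelon form has 3 nonzero rows (pivots: X1,X2,X3)
6 vars − rank 3 = 3 Π groups

3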